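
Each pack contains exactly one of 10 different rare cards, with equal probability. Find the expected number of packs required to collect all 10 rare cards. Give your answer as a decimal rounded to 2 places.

29.29

After i distinct types are collected, each trial gives a new one with probability (10−i)/10, so the expected wait for the next new type is 10/(10−i).
E = 10/10 + 10/9 + 10/8 + 10/7 + 10/6 + 10/5 + 10/4 + 10/3 + 10/2 + 10/1 = 7381/252 ≈ 29.29.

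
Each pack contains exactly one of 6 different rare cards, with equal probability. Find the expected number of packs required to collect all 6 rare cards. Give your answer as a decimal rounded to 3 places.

After i distinct types are collected, each trial gives a new one with probability (6−i)/6, so the expected wait for the next new type is 6/(6−i).
E = 6/6 + 6/5 + 6/4 + 6/3 + 6/2 + 6/1 = 147/10 ≈ 14.700.

14.700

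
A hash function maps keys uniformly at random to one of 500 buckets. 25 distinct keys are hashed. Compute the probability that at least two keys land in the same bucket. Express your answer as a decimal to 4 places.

It's easier to compute the probability that all 25 are distinct.
P(all distinct) = 500/500 · 499/500 · ··· · 476/500 ≈ 0.5433.
So the probability of at least one match is 1 − 0.5433 = 0.4567.

0.4567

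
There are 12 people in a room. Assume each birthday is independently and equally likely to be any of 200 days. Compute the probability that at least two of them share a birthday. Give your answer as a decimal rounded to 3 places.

It's easier to compute the probability that all 12 are distinct.
P(all distinct) = 200/200 · 199/200 · ··· · 189/200 ≈ 0.714.
So the probability of at least one match is 1 − 0.714 = 0.286.

0.286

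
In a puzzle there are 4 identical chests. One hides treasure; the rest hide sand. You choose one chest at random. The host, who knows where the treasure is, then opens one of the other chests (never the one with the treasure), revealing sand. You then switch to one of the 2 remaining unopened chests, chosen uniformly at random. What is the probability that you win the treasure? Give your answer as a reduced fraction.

Your original chest holds the treasure with probability 1/4, so the other 3 collectively hold it with probability 3/4.
The host can always find an empty chest to open, so this doesn't change that 3/4; it is now spread over the 2 remaining unopened chests.
P(win by switching) = (3/4) · (1/2) = 3/8.

3/8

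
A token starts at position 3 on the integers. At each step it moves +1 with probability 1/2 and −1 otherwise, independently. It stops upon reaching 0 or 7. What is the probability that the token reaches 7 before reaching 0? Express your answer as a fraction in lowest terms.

3/7

With a fair step, P(i) = ½P(i−1) + ½P(i+1) with P(0)=0, P(7)=1 has the linear solution P(i) = i/7.
P(3) = 3/7.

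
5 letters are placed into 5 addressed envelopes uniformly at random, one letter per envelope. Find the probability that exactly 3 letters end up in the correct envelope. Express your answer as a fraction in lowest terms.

1/12

Choose which 3 of the 5 are fixed: C(5,3) = 10 ways.
The remaining 2 must have no fixed point: D(2) = 1.
P = 10·1/120 = 1/12.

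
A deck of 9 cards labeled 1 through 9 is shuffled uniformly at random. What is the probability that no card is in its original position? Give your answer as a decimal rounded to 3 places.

0.368

This is the derangement probability: permutations of 9 with no fixed point.
D(9) = 9! · (1 − 1/1! + 1/2! − ··· + (−1)^9/9!) = 133496.
P = 133496/362880 = 16687/45360 ≈ 0.368.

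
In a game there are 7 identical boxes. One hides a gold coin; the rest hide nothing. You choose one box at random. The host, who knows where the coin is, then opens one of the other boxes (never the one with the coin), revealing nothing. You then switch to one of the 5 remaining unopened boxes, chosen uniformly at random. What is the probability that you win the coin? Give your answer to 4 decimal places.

0.1714

Your original box holds the coin with probability 1/7, so the other 6 collectively hold it with probability 6/7.
The host can always find an empty box to open, so this doesn't change that 6/7; it is now spread over the 5 remaining unopened boxes.
P(win by switching) = (6/7) · (1/5) = 6/35 ≈ 0.1714.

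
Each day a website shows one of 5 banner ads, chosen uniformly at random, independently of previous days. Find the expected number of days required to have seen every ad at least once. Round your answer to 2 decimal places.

11.42

After i distinct types are collected, each trial gives a new one with probability (5−i)/5, so the expected wait for the next new type is 5/(5−i).
E = 5/5 + 5/4 + 5/3 + 5/2 + 5/1 = 137/12 ≈ 11.42.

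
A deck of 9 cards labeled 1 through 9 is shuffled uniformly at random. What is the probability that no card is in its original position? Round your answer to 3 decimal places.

This is the derangement probability: permutations of 9 with no fixed point.
D(9) = 9! · (1 − 1/1! + 1/2! − ··· + (−1)^9/9!) = 133496.
P = 133496/362880 = 16687/45360 ≈ 0.368.

0.368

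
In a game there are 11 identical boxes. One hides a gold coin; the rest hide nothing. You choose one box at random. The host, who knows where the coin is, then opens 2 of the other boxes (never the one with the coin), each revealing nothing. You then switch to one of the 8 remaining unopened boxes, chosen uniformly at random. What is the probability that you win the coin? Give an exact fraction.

5/44

Your original box holds the coin with probability 1/11, so the other 10 collectively hold it with probability 10/11.
The host can always find 2 empty boxes to open, so the reveals don't change that 10/11; it is now spread over the 8 remaining unopened boxes.
P(win by switching) = (10/11) · (1/8) = 5/44.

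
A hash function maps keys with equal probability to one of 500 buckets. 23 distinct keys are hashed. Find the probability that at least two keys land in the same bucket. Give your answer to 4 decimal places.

0.4018

It's easier to compute the probability that all 23 are distinct.
P(all distinct) = 500/500 · 499/500 · ··· · 478/500 ≈ 0.5982.
So the probability of at least one match is 1 − 0.5982 = 0.4018.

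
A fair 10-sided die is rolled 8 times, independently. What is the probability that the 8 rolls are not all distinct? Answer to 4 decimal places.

0.9819

P(all 8 different) = 10/10 · 9/10 · ··· · 3/10 ≈ 0.0181.
P(at least two equal) = 1 − 0.0181 = 0.9819.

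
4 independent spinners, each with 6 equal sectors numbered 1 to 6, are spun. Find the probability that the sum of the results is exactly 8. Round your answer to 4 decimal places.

There are 6^4 = 1296 equally likely outcomes.
The number of ordered 4-tuples from {1,…,6} summing to 8 is 35.
P(sum = 8) = 35/1296 ≈ 0.0270.

0.0270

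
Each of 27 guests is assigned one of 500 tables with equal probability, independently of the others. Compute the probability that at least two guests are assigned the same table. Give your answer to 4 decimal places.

0.5107

It's easier to compute the probability that all 27 are distinct.
P(all distinct) = 500/500 · 499/500 · ··· · 474/500 ≈ 0.4893.
So the probability of at least one match is 1 − 0.4893 = 0.5107.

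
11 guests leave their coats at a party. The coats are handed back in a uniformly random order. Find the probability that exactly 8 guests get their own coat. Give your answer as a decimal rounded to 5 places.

Choose which 8 of the 11 are fixed: C(11,8) = 165 ways.
The remaining 3 must have no fixed point: D(3) = 2.
P = 165·2/39916800 = 1/120960 ≈ 0.00001.

0.00001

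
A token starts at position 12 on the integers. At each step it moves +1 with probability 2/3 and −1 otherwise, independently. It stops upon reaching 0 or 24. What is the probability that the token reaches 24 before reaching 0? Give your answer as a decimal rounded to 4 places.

0.9998

Let r = q/p = (1/3)/(2/3) = 1/2. The recurrence P(i) = p·P(i+1) + q·P(i−1) with P(0)=0, P(24)=1 gives P(i) = (1 − r^i)/(1 − r^24).
P(12) = (1 − (1/2)^12) / (1 − (1/2)^24) = 4096/4097 ≈ 0.9998.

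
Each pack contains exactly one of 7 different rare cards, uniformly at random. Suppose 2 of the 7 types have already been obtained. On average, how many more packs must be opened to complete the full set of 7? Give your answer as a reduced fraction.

959/60

Starting from 2 distinct types, each trial gives a new one with probability (7−i)/7 when i types are held, so the wait for the next new type is 7/(7−i).
E = 7/5 + 7/4 + 7/3 + 7/2 + 7/1 = 959/60.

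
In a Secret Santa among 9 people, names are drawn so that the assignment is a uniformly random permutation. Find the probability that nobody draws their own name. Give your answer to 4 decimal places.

0.3679

This is the derangement probability: permutations of 9 with no fixed point.
D(9) = 9! · (1 − 1/1! + 1/2! − ··· + (−1)^9/9!) = 133496.
P = 133496/362880 = 16687/45360 ≈ 0.3679.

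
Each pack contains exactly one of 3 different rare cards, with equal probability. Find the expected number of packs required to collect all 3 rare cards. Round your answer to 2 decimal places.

After i distinct types are collected, each trial gives a new one with probability (3−i)/3, so the expected wait for the next new type is 3/(3−i).
E = 3/3 + 3/2 + 3/1 = 11/2 ≈ 5.50.

5.50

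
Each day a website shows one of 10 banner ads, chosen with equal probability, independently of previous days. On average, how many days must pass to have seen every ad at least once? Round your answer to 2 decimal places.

After i distinct types are collected, each trial gives a new one with probability (10−i)/10, so the expected wait for the next new type is 10/(10−i).
E = 10/10 + 10/9 + 10/8 + 10/7 + 10/6 + 10/5 + 10/4 + 10/3 + 10/2 + 10/1 = 7381/252 ≈ 29.29.

29.29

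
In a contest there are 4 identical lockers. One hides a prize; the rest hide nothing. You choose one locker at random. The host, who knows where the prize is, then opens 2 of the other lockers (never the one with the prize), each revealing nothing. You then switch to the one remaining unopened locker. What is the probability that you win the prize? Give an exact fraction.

Your original locker holds the prize with probability 1/4, so the other 3 collectively hold it with probability 3/4.
The host can always find 2 empty lockers to open, so the reveals don't change that 3/4; it is now spread over the 1 remaining unopened locker.
P(win by switching) = (3/4) · (1/1) = 3/4.

3/4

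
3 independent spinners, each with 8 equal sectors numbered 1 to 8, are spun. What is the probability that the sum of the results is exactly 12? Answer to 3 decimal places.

0.090

There are 8^3 = 512 equally likely outcomes.
The number of ordered 3-tuples from {1,…,8} summing to 12 is 46.
P(sum = 12) = 46/512 = 23/256 ≈ 0.090.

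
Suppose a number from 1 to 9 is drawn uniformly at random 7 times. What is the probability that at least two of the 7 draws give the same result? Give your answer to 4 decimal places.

0.9621

P(all 7 different) = 9/9 · 8/9 · ··· · 3/9 ≈ 0.0379.
P(at least two equal) = 1 − 0.0379 = 0.9621.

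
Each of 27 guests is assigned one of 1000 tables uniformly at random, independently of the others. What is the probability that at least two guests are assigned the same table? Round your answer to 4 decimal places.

0.2982

It's easier to compute the probability that all 27 are distinct.
P(all distinct) = 1000/1000 · 999/1000 · ··· · 974/1000 ≈ 0.7018.
So the probability of at least one match is 1 − 0.7018 = 0.2982.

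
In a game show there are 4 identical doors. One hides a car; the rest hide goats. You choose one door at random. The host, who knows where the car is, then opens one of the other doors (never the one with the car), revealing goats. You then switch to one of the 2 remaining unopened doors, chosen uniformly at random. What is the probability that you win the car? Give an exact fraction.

3/8

Your original door holds the car with probability 1/4, so the other 3 collectively hold it with probability 3/4.
The host can always find an empty door to open, so this doesn't change that 3/4; it is now spread over the 2 remaining unopened doors.
P(win by switching) = (3/4) · (1/2) = 3/8.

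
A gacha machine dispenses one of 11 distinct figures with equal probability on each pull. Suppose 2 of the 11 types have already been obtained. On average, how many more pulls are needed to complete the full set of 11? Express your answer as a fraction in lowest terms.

Starting from 2 distinct types, each trial gives a new one with probability (11−i)/11 when i types are held, so the wait for the next new type is 11/(11−i).
E = 11/9 + 11/8 + 11/7 + 11/6 + 11/5 + 11/4 + 11/3 + 11/2 + 11/1 = 78419/2520.

78419/2520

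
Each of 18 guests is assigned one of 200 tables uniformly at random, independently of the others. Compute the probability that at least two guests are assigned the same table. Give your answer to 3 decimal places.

0.545

It's easier to compute the probability that all 18 are distinct.
P(all distinct) = 200/200 · 199/200 · ··· · 183/200 ≈ 0.455.
So the probability of at least one match is 1 − 0.455 = 0.545.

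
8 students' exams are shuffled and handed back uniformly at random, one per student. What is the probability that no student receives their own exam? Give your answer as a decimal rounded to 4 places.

This is the derangement probability: permutations of 8 with no fixed point.
D(8) = 8! · (1 − 1/1! + 1/2! − ··· + (−1)^8/8!) = 14833.
P = 14833/40320 = 2119/5760 ≈ 0.3679.

0.3679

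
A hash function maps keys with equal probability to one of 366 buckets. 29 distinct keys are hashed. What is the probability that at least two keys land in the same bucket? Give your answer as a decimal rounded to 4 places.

0.6799

It's easier to compute the probability that all 29 are distinct.
P(all distinct) = 366/366 · 365/366 · ··· · 338/366 ≈ 0.3201.
So the probability of at least one match is 1 − 0.3201 = 0.6799.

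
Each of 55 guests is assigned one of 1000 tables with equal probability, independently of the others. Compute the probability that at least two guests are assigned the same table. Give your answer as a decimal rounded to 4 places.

It's easier to compute the probability that all 55 are distinct.
P(all distinct) = 1000/1000 · 999/1000 · ··· · 946/1000 ≈ 0.2203.
So the probability of at least one match is 1 − 0.2203 = 0.7797.

0.7797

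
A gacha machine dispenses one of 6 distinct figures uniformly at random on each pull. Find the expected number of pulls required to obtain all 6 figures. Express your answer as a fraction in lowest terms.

After i distinct types are collected, each trial gives a new one with probability (6−i)/6, so the expected wait for the next new type is 6/(6−i).
E = 6/6 + 6/5 + 6/4 + 6/3 + 6/2 + 6/1 = 147/10.

147/10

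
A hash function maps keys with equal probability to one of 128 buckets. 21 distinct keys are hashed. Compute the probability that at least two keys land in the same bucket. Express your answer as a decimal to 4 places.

0.8238

It's easier to compute the probability that all 21 are distinct.
P(all distinct) = 128/128 · 127/128 · ··· · 108/128 ≈ 0.1762.
So the probability of at least one match is 1 − 0.1762 = 0.8238.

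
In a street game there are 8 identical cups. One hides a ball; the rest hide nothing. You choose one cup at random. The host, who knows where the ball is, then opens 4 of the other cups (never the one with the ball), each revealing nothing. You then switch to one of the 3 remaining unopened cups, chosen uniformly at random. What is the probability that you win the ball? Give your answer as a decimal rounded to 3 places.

Your original cup holds the ball with probability 1/8, so the other 7 collectively hold it with probability 7/8.
The host can always find 4 empty cups to open, so the reveals don't change that 7/8; it is now spread over the 3 remaining unopened cups.
P(win by switching) = (7/8) · (1/3) = 7/24 ≈ 0.292.

0.292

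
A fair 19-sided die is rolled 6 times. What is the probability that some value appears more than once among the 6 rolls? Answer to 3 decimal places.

0.585

P(all 6 different) = 19/19 · 18/19 · ··· · 14/19 ≈ 0.415.
P(at least two equal) = 1 − 0.415 = 0.585.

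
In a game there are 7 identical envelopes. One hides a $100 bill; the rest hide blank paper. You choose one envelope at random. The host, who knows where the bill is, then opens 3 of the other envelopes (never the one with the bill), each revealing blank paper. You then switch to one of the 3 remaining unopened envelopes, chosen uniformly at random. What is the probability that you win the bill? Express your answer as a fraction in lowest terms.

Your original envelope holds the bill with probability 1/7, so the other 6 collectively hold it with probability 6/7.
The host can always find 3 empty envelopes to open, so the reveals don't change that 6/7; it is now spread over the 3 remaining unopened envelopes.
P(win by switching) = (6/7) · (1/3) = 2/7.

2/7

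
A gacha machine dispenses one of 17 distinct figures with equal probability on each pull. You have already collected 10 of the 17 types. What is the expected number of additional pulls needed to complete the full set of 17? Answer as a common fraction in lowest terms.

6171/140

Starting from 10 distinct types, each trial gives a new one with probability (17−i)/17 when i types are held, so the wait for the next new type is 17/(17−i).
E = 17/7 + 17/6 + 17/5 + 17/4 + 17/3 + 17/2 + 17/1 = 6171/140.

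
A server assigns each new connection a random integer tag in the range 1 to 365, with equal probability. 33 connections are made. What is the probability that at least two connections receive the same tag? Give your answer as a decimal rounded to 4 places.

It's easier to compute the probability that all 33 are distinct.
P(all distinct) = 365/365 · 364/365 · ··· · 333/365 ≈ 0.2250.
So the probability of at least one match is 1 − 0.2250 = 0.7750.

0.7750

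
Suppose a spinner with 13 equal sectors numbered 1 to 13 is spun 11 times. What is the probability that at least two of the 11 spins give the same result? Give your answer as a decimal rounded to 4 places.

P(all 11 different) = 13/13 · 12/13 · ··· · 3/13 ≈ 0.0017.
P(at least two equal) = 1 − 0.0017 = 0.9983.

0.9983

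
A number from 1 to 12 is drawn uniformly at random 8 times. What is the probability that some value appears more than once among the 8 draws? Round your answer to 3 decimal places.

0.954

P(all 8 different) = 12/12 · 11/12 · ··· · 5/12 ≈ 0.046.
P(at least two equal) = 1 − 0.046 = 0.954.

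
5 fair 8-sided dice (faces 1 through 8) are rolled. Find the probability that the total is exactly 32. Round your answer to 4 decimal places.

There are 8^5 = 32768 equally likely outcomes.
The number of ordered 5-tuples from {1,…,8} summing to 32 is 490.
P(sum = 32) = 490/32768 = 245/16384 ≈ 0.0150.

0.0150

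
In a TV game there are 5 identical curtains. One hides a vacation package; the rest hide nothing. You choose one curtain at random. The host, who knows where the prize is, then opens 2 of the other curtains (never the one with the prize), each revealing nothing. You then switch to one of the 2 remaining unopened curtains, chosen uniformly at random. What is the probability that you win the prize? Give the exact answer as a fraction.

Your original curtain holds the prize with probability 1/5, so the other 4 collectively hold it with probability 4/5.
The host can always find 2 empty curtains to open, so the reveals don't change that 4/5; it is now spread over the 2 remaining unopened curtains.
P(win by switching) = (4/5) · (1/2) = 2/5.

2/5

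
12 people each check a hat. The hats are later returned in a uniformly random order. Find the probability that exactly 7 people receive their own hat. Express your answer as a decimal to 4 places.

0.0001

Choose which 7 of the 12 are fixed: C(12,7) = 792 ways.
The remaining 5 must have no fixed point: D(5) = 44.
P = 792·44/479001600 = 11/151200 ≈ 0.0001.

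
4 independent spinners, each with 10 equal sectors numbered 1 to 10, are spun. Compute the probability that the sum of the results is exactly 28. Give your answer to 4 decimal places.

0.0415

There are 10^4 = 10000 equally likely outcomes.
The number of ordered 4-tuples from {1,…,10} summing to 28 is 415.
P(sum = 28) = 415/10000 = 83/2000 ≈ 0.0415.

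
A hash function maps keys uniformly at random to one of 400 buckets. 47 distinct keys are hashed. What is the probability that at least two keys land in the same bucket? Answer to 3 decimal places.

It's easier to compute the probability that all 47 are distinct.
P(all distinct) = 400/400 · 399/400 · ··· · 354/400 ≈ 0.060.
So the probability of at least one match is 1 − 0.060 = 0.940.

0.940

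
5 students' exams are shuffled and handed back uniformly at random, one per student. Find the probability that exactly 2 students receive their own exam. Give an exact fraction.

1/6

Choose which 2 of the 5 are fixed: C(5,2) = 10 ways.
The remaining 3 must have no fixed point: D(3) = 2.
P = 10·2/120 = 1/6.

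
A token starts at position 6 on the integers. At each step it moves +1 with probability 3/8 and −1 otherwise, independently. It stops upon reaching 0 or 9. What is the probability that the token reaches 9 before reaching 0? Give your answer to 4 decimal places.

0.2080

Let r = q/p = (5/8)/(3/8) = 5/3. The recurrence P(i) = p·P(i+1) + q·P(i−1) with P(0)=0, P(9)=1 gives P(i) = (1 − r^i)/(1 − r^9).
P(6) = (1 − (5/3)^6) / (1 − (5/3)^9) = 4104/19729 ≈ 0.2080.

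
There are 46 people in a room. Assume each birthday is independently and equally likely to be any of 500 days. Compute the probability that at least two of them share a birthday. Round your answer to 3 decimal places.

It's easier to compute the probability that all 46 are distinct.
P(all distinct) = 500/500 · 499/500 · ··· · 455/500 ≈ 0.118.
So the probability of at least one match is 1 − 0.118 = 0.882.

0.882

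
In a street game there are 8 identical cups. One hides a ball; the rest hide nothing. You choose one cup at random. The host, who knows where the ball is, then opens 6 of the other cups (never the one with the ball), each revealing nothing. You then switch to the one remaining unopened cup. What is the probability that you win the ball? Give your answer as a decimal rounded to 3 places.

0.875

Your original cup holds the ball with probability 1/8, so the other 7 collectively hold it with probability 7/8.
The host can always find 6 empty cups to open, so the reveals don't change that 7/8; it is now spread over the 1 remaining unopened cup.
P(win by switching) = (7/8) · (1/1) = 7/8 ≈ 0.875.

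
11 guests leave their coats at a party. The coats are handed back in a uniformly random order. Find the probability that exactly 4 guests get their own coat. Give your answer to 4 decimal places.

0.0153

Choose which 4 of the 11 are fixed: C(11,4) = 330 ways.
The remaining 7 must have no fixed point: D(7) = 1854.
P = 330·1854/39916800 = 103/6720 ≈ 0.0153.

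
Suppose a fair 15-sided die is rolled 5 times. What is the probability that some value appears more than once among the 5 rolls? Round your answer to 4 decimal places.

0.5255

P(all 5 different) = 15/15 · 14/15 · ··· · 11/15 ≈ 0.4745.
P(at least two equal) = 1 − 0.4745 = 0.5255.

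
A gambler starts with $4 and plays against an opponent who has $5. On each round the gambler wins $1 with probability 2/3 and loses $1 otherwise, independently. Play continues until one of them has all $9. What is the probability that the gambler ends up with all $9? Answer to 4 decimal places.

Let r = q/p = (1/3)/(2/3) = 1/2. The recurrence P(i) = p·P(i+1) + q·P(i−1) with P(0)=0, P(9)=1 gives P(i) = (1 − r^i)/(1 − r^9).
P(4) = (1 − (1/2)^4) / (1 − (1/2)^9) = 480/511 ≈ 0.9393.

0.9393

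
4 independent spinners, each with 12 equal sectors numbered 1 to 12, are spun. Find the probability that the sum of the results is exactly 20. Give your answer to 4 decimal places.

0.0400

There are 12^4 = 20736 equally likely outcomes.
The number of ordered 4-tuples from {1,…,12} summing to 20 is 829.
P(sum = 20) = 829/20736 ≈ 0.0400.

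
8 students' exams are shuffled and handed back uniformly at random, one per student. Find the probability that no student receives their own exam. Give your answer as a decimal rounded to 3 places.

0.368

This is the derangement probability: permutations of 8 with no fixed point.
D(8) = 8! · (1 − 1/1! + 1/2! − ··· + (−1)^8/8!) = 14833.
P = 14833/40320 = 2119/5760 ≈ 0.368.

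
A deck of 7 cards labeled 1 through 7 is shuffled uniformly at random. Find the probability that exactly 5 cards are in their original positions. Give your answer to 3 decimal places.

0.004

Choose which 5 of the 7 are fixed: C(7,5) = 21 ways.
The remaining 2 must have no fixed point: D(2) = 1.
P = 21·1/5040 = 1/240 ≈ 0.004.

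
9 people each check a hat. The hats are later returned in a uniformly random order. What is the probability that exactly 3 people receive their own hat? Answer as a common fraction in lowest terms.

53/864

Choose which 3 of the 9 are fixed: C(9,3) = 84 ways.
The remaining 6 must have no fixed point: D(6) = 265.
P = 84·265/362880 = 53/864.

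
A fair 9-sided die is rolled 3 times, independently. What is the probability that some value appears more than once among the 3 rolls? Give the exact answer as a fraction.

25/81

P(all 3 different) = 9/9 · 8/9 · ··· · 7/9 = 56/81.
P(at least two equal) = 1 − 56/81 = 25/81.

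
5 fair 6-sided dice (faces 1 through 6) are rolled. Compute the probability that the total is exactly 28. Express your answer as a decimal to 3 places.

There are 6^5 = 7776 equally likely outcomes.
The number of ordered 5-tuples from {1,…,6} summing to 28 is 15.
P(sum = 28) = 15/7776 = 5/2592 ≈ 0.002.

0.002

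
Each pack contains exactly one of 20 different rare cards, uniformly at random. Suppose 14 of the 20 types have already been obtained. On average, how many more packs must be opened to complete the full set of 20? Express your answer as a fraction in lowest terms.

49

Starting from 14 distinct types, each trial gives a new one with probability (20−i)/20 when i types are held, so the wait for the next new type is 20/(20−i).
E = 20/6 + 20/5 + 20/4 + 20/3 + 20/2 + 20/1 = 49.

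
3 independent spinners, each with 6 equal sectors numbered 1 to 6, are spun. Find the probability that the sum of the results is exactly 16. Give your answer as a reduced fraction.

1/36

There are 6^3 = 216 equally likely outcomes.
The number of ordered 3-tuples from {1,…,6} summing to 16 is 6.
P(sum = 16) = 6/216 = 1/36.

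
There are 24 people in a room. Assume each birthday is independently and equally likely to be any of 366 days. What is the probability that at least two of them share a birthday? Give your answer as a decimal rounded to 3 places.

0.537

It's easier to compute the probability that all 24 are distinct.
P(all distinct) = 366/366 · 365/366 · ··· · 343/366 ≈ 0.463.
So the probability of at least one match is 1 − 0.463 = 0.537.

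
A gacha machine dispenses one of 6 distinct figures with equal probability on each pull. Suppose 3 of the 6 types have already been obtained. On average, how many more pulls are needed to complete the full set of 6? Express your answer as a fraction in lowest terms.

11

Starting from 3 distinct types, each trial gives a new one with probability (6−i)/6 when i types are held, so the wait for the next new type is 6/(6−i).
E = 6/3 + 6/2 + 6/1 = 11.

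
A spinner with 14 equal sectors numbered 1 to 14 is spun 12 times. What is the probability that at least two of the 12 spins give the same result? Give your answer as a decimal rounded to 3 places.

0.999

P(all 12 different) = 14/14 · 13/14 · ··· · 3/14 ≈ 0.001.
P(at least two equal) = 1 − 0.001 = 0.999.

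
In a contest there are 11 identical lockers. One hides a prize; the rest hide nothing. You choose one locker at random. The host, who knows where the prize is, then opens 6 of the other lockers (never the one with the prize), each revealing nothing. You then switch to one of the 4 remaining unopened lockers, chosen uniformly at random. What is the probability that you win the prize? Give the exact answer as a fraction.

5/22

Your original locker holds the prize with probability 1/11, so the other 10 collectively hold it with probability 10/11.
The host can always find 6 empty lockers to open, so the reveals don't change that 10/11; it is now spread over the 4 remaining unopened lockers.
P(win by switching) = (10/11) · (1/4) = 5/22.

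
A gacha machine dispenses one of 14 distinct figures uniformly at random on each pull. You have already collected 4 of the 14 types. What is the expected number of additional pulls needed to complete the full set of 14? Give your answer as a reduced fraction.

Starting from 4 distinct types, each trial gives a new one with probability (14−i)/14 when i types are held, so the wait for the next new type is 14/(14−i).
E = 14/10 + 14/9 + 14/8 + 14/7 + 14/6 + 14/5 + 14/4 + 14/3 + 14/2 + 14/1 = 7381/180.

7381/180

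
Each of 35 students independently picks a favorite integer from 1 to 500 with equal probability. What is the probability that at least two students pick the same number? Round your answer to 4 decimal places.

It's easier to compute the probability that all 35 are distinct.
P(all distinct) = 500/500 · 499/500 · ··· · 466/500 ≈ 0.2957.
So the probability of at least one match is 1 − 0.2957 = 0.7043.

0.7043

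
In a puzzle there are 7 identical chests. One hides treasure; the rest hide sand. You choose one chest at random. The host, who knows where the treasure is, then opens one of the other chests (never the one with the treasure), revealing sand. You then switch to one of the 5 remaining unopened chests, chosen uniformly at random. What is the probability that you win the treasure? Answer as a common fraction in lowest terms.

Your original chest holds the treasure with probability 1/7, so the other 6 collectively hold it with probability 6/7.
The host can always find an empty chest to open, so this doesn't change that 6/7; it is now spread over the 5 remaining unopened chests.
P(win by switching) = (6/7) · (1/5) = 6/35.

6/35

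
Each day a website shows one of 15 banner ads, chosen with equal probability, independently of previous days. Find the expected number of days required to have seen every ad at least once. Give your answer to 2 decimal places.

After i distinct types are collected, each trial gives a new one with probability (15−i)/15, so the expected wait for the next new type is 15/(15−i).
E = 15/15 + 15/14 + 15/13 + 15/12 + 15/11 + 15/10 + 15/9 + 15/8 + 15/7 + 15/6 + 15/5 + 15/4 + 15/3 + 15/2 + 15/1 = 1195757/24024 ≈ 49.77.

49.77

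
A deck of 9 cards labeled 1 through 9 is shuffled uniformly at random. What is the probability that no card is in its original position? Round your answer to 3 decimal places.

This is the derangement probability: permutations of 9 with no fixed point.
D(9) = 9! · (1 − 1/1! + 1/2! − ··· + (−1)^9/9!) = 133496.
P = 133496/362880 = 16687/45360 ≈ 0.368.

0.368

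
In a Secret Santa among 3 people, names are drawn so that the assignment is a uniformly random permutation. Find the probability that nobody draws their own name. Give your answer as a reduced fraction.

1/3

This is the derangement probability: permutations of 3 with no fixed point.
D(3) = 3! · (1 − 1/1! + 1/2! − ··· + (−1)^3/3!) = 2.
P = 2/6 = 1/3.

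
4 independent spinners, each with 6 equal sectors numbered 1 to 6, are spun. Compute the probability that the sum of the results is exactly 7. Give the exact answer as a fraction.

5/324

There are 6^4 = 1296 equally likely outcomes.
The number of ordered 4-tuples from {1,…,6} summing to 7 is 20.
P(sum = 7) = 20/1296 = 5/324.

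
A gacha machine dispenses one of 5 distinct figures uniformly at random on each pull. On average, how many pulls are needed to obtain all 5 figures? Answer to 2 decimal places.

11.42

After i distinct types are collected, each trial gives a new one with probability (5−i)/5, so the expected wait for the next new type is 5/(5−i).
E = 5/5 + 5/4 + 5/3 + 5/2 + 5/1 = 137/12 ≈ 11.42.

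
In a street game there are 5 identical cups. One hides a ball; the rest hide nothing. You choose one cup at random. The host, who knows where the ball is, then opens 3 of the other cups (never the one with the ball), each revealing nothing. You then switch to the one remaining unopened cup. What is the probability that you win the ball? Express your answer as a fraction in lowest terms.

4/5

Your original cup holds the ball with probability 1/5, so the other 4 collectively hold it with probability 4/5.
The host can always find 3 empty cups to open, so the reveals don't change that 4/5; it is now spread over the 1 remaining unopened cup.
P(win by switching) = (4/5) · (1/1) = 4/5.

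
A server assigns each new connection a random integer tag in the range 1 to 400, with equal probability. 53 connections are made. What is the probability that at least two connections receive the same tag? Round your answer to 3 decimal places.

It's easier to compute the probability that all 53 are distinct.
P(all distinct) = 400/400 · 399/400 · ··· · 348/400 ≈ 0.027.
So the probability of at least one match is 1 − 0.027 = 0.973.

0.973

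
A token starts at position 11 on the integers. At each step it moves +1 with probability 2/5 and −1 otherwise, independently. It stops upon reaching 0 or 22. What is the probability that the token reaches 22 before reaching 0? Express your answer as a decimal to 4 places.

0.0114

Let r = q/p = (3/5)/(2/5) = 3/2. The recurrence P(i) = p·P(i+1) + q·P(i−1) with P(0)=0, P(22)=1 gives P(i) = (1 − r^i)/(1 − r^22).
P(11) = (1 − (3/2)^11) / (1 − (3/2)^22) = 2048/179195 ≈ 0.0114.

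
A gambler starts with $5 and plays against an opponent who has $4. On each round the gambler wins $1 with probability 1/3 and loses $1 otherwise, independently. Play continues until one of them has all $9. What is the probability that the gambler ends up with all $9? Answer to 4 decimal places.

0.0607

Let r = q/p = (2/3)/(1/3) = 2. The recurrence P(i) = p·P(i+1) + q·P(i−1) with P(0)=0, P(9)=1 gives P(i) = (1 − r^i)/(1 − r^9).
P(5) = (1 − (2)^5) / (1 − (2)^9) = 31/511 ≈ 0.0607.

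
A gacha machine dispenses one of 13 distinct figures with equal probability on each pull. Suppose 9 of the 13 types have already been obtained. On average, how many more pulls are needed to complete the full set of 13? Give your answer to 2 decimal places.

Starting from 9 distinct types, each trial gives a new one with probability (13−i)/13 when i types are held, so the wait for the next new type is 13/(13−i).
E = 13/4 + 13/3 + 13/2 + 13/1 = 325/12 ≈ 27.08.

27.08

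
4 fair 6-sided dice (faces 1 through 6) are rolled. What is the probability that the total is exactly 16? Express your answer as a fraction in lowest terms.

There are 6^4 = 1296 equally likely outcomes.
The number of ordered 4-tuples from {1,…,6} summing to 16 is 125.
P(sum = 16) = 125/1296.

125/1296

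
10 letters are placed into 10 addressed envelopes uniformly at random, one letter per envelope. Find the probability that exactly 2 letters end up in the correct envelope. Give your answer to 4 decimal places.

0.1839

Choose which 2 of the 10 are fixed: C(10,2) = 45 ways.
The remaining 8 must have no fixed point: D(8) = 14833.
P = 45·14833/3628800 = 2119/11520 ≈ 0.1839.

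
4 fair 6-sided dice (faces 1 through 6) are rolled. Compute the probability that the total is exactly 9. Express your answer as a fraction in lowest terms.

7/162

There are 6^4 = 1296 equally likely outcomes.
The number of ordered 4-tuples from {1,…,6} summing to 9 is 56.
P(sum = 9) = 56/1296 = 7/162.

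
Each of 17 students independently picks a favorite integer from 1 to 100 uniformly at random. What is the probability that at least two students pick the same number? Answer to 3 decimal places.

It's easier to compute the probability that all 17 are distinct.
P(all distinct) = 100/100 · 99/100 · ··· · 84/100 ≈ 0.237.
So the probability of at least one match is 1 − 0.237 = 0.763.

0.763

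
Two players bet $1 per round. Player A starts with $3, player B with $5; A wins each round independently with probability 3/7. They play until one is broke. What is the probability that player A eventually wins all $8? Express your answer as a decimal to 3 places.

Let r = q/p = (4/7)/(3/7) = 4/3. The recurrence P(i) = p·P(i+1) + q·P(i−1) with P(0)=0, P(8)=1 gives P(i) = (1 − r^i)/(1 − r^8).
P(3) = (1 − (4/3)^3) / (1 − (4/3)^8) = 8991/58975 ≈ 0.152.

0.152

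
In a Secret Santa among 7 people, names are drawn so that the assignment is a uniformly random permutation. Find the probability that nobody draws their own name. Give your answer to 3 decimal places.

This is the derangement probability: permutations of 7 with no fixed point.
D(7) = 7! · (1 − 1/1! + 1/2! − ··· + (−1)^7/7!) = 1854.
P = 1854/5040 = 103/280 ≈ 0.368.

0.368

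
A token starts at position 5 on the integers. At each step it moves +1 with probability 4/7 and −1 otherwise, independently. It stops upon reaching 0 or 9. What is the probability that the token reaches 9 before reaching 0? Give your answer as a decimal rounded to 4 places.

0.8246

Let r = q/p = (3/7)/(4/7) = 3/4. The recurrence P(i) = p·P(i+1) + q·P(i−1) with P(0)=0, P(9)=1 gives P(i) = (1 − r^i)/(1 − r^9).
P(5) = (1 − (3/4)^5) / (1 − (3/4)^9) = 199936/242461 ≈ 0.8246.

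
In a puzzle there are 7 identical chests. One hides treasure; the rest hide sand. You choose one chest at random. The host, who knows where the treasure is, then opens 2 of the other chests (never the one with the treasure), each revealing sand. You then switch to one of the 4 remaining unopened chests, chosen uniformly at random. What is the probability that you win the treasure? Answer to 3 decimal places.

Your original chest holds the treasure with probability 1/7, so the other 6 collectively hold it with probability 6/7.
The host can always find 2 empty chests to open, so the reveals don't change that 6/7; it is now spread over the 4 remaining unopened chests.
P(win by switching) = (6/7) · (1/4) = 3/14 ≈ 0.214.

0.214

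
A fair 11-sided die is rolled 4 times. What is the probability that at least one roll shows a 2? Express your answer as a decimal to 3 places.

P(no roll shows a 2) = (10/11)^4 ≈ 0.683.
P(at least one) = 1 − 0.683 = 0.317.

0.317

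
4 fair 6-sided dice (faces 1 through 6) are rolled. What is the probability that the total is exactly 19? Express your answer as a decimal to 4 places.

There are 6^4 = 1296 equally likely outcomes.
The number of ordered 4-tuples from {1,…,6} summing to 19 is 56.
P(sum = 19) = 56/1296 = 7/162 ≈ 0.0432.

0.0432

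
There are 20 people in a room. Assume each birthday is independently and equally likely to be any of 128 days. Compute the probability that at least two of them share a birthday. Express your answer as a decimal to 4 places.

0.7911

It's easier to compute the probability that all 20 are distinct.
P(all distinct) = 128/128 · 127/128 · ··· · 109/128 ≈ 0.2089.
So the probability of at least one match is 1 − 0.2089 = 0.7911.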